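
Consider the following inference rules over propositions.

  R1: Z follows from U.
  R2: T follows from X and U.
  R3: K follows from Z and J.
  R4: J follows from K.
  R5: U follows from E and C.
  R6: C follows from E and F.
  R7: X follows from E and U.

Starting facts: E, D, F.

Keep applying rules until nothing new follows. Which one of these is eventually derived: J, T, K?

T

From E and F, R6 gives C.
From E and C, R5 gives U.
E and U hold, so X follows (R7).
X and U hold, so T follows (R2).
J would need K (R4), but K is never established. K would need Z and J (R3), but J is never established.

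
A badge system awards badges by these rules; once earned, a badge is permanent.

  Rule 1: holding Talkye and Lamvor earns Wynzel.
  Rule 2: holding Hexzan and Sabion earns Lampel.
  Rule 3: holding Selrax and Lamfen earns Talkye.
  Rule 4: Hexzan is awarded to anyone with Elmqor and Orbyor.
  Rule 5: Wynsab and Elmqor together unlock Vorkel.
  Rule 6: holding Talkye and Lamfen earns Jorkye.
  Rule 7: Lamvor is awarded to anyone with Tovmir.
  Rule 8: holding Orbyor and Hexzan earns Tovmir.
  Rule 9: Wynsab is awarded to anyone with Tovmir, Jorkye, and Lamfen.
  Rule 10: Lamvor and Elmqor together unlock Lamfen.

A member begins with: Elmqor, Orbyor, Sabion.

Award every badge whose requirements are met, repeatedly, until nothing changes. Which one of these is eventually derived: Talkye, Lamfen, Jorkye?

Lamfen

With Elmqor and Orbyor, Hexzan is earned (Rule 4).
With Orbyor and Hexzan, Tovmir is earned (Rule 8).
With Tovmir, Lamvor is earned (Rule 7).
With Lamvor and Elmqor, Lamfen is earned (Rule 10).
Jorkye would need Talkye and Lamfen (Rule 6), but Talkye is never earned. Talkye would need Selrax and Lamfen (Rule 3), but Selrax is never earned.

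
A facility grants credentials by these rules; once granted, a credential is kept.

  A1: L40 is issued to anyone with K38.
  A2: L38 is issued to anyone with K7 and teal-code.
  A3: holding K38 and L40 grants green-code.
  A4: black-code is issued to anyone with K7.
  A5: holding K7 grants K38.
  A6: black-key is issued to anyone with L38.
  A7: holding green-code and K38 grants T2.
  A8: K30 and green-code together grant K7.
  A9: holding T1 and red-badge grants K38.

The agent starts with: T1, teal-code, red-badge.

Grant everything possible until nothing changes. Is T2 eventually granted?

Yes

Holding T1 and red-badge grants K38 (A9).
Holding K38 grants L40 (A1).
Holding K38 and L40 grants green-code (A3).
Holding green-code and K38 grants T2 (A7).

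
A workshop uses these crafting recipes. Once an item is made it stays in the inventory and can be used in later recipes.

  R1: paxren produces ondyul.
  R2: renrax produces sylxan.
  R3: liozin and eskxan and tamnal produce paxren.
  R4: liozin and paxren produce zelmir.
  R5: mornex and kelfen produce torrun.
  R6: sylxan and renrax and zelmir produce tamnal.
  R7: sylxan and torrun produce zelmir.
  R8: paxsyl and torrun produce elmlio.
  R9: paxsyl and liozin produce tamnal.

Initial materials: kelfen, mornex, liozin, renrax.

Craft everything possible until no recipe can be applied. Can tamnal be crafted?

Yes

Using R2, renrax makes sylxan.
mornex and kelfen → torrun (R5).
sylxan and torrun → zelmir (R7).
sylxan and renrax and zelmir → tamnal (R6).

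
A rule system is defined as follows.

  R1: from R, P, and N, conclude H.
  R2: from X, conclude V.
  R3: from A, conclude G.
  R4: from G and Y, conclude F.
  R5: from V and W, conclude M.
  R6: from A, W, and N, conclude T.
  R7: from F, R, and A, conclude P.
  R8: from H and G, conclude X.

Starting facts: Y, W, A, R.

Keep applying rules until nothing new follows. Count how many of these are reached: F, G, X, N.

2

From A, R3 gives G.
G and Y hold, so F follows (R4).
F: reached.
G: reached.
X would need H and G (R8), but H is never established.
No rule produces N, and it is not given.
Reached: F and G — 2 of the 4.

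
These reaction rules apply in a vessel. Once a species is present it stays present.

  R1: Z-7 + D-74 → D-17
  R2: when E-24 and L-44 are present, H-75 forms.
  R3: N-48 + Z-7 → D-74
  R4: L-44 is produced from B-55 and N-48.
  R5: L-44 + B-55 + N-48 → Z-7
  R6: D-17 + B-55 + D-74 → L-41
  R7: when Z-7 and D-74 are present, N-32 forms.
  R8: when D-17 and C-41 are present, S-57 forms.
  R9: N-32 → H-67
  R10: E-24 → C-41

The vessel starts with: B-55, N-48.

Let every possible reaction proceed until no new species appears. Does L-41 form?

Yes

B-55 and N-48 present → L-44 forms (R4).
L-44, B-55, and N-48 present → Z-7 forms (R5).
N-48 and Z-7 present → D-74 forms (R3).
Z-7 and D-74 present → D-17 forms (R1).
D-17, B-55, and D-74 present → L-41 forms (R6).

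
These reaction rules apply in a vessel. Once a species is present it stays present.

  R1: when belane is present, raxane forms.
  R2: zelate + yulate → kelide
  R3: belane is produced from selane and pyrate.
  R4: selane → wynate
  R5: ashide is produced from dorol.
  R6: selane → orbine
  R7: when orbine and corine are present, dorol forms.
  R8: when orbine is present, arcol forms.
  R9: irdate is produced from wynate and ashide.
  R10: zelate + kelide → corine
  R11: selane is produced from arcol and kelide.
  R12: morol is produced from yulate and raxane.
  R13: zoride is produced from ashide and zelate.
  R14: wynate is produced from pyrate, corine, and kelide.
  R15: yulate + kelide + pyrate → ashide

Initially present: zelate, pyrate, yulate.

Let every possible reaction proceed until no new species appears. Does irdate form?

zelate and yulate present → kelide forms (R2).
yulate, kelide, and pyrate present → ashide forms (R15).
zelate and kelide present → corine forms (R10).
pyrate, corine, and kelide present → wynate forms (R14).
wynate and ashide present → irdate forms (R9).

Yes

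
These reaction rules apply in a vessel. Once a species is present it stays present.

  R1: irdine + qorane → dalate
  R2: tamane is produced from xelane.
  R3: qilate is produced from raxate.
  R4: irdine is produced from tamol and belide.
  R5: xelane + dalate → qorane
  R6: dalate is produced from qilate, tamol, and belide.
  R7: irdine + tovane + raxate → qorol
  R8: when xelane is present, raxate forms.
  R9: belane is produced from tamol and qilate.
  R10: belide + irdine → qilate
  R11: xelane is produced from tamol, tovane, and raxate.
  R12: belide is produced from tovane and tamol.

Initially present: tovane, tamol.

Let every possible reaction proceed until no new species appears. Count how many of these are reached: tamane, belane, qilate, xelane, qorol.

tovane and tamol present → belide forms (R12).
tamol and belide present → irdine forms (R4).
belide and irdine present → qilate forms (R10).
tamol and qilate present → belane forms (R9).
tamane would need xelane (R2), but xelane never forms.
belane: reached.
qilate: reached.
xelane would need tamol, tovane, and raxate (R11), but raxate never forms.
qorol would need irdine, tovane, and raxate (R7), but raxate never forms.
Reached: belane and qilate — 2 of the 5.

2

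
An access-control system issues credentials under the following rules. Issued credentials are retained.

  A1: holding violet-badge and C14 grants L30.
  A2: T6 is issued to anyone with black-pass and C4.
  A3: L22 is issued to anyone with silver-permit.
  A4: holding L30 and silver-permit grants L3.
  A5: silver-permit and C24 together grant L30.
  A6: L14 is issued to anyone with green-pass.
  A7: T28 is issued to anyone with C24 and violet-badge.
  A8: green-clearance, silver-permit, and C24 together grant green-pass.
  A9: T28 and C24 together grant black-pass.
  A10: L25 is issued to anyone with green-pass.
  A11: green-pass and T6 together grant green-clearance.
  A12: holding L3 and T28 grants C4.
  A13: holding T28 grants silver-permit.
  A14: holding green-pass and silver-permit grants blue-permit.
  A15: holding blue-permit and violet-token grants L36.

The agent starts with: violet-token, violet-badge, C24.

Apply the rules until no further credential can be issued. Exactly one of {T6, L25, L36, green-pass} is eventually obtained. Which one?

T6

Holding C24 and violet-badge grants T28 (A7).
Holding T28 grants silver-permit (A13).
Holding T28 and C24 grants black-pass (A9).
Holding silver-permit and C24 grants L30 (A5).
Holding L30 and silver-permit grants L3 (A4).
Holding L3 and T28 grants C4 (A12).
Holding black-pass and C4 grants T6 (A2).
L36 would need blue-permit and violet-token (A15), but blue-permit is never granted. green-pass would need green-clearance, silver-permit, and C24 (A8), but green-clearance is never granted. L25 would need green-pass (A10), but green-pass is never granted.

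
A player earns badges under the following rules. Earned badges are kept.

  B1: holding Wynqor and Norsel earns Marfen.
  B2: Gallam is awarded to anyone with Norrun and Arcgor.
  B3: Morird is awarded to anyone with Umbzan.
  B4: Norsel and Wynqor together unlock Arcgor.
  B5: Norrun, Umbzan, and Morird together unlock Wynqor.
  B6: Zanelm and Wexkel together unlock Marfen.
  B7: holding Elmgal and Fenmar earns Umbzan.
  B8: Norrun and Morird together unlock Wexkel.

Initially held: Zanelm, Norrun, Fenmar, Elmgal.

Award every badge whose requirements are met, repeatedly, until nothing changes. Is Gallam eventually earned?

Gallam would need Norrun and Arcgor (B2), but Arcgor is never earned.

No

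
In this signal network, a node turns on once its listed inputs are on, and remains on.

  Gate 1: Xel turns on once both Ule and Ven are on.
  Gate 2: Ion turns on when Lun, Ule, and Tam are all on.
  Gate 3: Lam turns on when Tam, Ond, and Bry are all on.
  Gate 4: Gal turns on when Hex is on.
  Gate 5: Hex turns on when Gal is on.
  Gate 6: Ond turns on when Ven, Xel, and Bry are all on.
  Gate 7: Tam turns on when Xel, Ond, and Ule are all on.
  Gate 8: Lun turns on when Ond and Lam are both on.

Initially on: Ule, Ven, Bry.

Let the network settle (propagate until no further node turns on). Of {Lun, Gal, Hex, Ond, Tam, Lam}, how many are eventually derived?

Ule and Ven are on, so Xel turns on (Gate 1).
Ven, Xel, and Bry are on, so Ond turns on (Gate 6).
Xel, Ond, and Ule are on, so Tam turns on (Gate 7).
Gate 3: Tam, Ond, and Bry on → Lam on.
Gate 8: Ond and Lam on → Lun on.
Lun: reached.
Gal would need Hex (Gate 4), but Hex never turns on.
Hex would need Gal (Gate 5), but Gal never turns on.
Ond: reached.
Tam: reached.
Lam: reached.
Reached: Lun, Ond, Tam, and Lam — 4 of the 6.

4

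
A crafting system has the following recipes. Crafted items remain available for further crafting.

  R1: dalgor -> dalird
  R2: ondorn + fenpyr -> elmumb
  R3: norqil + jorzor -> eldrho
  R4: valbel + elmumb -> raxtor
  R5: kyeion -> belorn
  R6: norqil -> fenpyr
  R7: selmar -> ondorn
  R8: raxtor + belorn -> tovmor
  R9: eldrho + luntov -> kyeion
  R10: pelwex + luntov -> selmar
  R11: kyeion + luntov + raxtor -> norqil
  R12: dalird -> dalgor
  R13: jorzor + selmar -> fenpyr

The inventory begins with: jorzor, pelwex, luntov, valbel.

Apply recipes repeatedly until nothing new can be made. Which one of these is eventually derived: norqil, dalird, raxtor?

Using R10, pelwex and luntov make selmar.
selmar -> ondorn (R7).
Using R13, jorzor and selmar make fenpyr.
ondorn + fenpyr -> elmumb (R2).
Using R4, valbel and elmumb make raxtor.
dalird would need dalgor (R1), but dalgor is never obtained. norqil would need kyeion, luntov, and raxtor (R11), but kyeion is never obtained.

raxtor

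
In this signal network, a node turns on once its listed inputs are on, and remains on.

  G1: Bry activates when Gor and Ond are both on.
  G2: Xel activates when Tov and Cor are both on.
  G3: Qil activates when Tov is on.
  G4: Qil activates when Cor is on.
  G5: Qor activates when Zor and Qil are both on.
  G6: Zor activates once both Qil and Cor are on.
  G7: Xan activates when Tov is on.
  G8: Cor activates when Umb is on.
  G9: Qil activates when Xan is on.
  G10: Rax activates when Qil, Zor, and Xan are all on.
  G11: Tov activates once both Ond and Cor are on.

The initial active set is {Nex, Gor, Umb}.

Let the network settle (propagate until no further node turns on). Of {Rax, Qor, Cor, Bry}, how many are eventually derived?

Umb is on, so Cor activates (G8).
G4: Cor on → Qil on.
G6: Qil and Cor on → Zor on.
G5: Zor and Qil on → Qor on.
Rax would need Qil, Zor, and Xan (G10), but Xan never turns on.
Qor: reached.
Cor: reached.
Bry would need Gor and Ond (G1), but Ond never turns on.
Reached: Qor and Cor — 2 of the 4.

2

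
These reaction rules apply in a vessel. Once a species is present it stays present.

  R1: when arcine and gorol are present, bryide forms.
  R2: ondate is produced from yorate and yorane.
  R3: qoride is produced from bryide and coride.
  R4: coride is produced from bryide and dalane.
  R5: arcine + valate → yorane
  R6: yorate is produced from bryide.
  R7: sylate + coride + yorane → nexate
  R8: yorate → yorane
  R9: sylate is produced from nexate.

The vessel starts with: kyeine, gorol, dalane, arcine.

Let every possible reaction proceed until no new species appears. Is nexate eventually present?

No

nexate would need sylate, coride, and yorane (R7), but sylate never forms.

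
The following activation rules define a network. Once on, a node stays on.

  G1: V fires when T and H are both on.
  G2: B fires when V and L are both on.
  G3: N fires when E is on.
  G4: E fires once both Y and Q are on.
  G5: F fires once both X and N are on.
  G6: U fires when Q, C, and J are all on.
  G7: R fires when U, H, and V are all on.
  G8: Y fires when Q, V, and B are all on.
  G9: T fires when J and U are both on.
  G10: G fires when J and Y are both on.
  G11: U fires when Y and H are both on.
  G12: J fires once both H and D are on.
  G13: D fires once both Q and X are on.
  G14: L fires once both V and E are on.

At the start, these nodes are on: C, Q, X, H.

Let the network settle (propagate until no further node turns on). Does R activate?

G13: Q and X on → D on.
G12: H and D on → J on.
G6: Q, C, and J on → U on.
J and U are on, so T fires (G9).
G1: T and H on → V on.
U, H, and V are on, so R fires (G7).

Yes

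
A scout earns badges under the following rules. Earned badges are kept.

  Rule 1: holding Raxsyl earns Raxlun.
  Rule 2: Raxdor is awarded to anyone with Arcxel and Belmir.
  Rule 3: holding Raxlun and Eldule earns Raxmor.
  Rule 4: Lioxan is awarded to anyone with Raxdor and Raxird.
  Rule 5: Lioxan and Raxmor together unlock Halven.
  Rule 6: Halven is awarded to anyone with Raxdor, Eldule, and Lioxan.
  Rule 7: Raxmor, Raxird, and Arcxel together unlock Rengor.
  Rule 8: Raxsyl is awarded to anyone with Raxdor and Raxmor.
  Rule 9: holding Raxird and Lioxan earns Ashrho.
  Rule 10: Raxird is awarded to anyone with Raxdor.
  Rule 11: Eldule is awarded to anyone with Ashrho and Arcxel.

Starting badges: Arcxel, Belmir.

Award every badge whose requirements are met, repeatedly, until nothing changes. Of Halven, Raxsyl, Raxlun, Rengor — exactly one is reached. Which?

With Arcxel and Belmir, Raxdor is earned (Rule 2).
With Raxdor, Raxird is earned (Rule 10).
With Raxdor and Raxird, Lioxan is earned (Rule 4).
With Raxird and Lioxan, Ashrho is earned (Rule 9).
With Ashrho and Arcxel, Eldule is earned (Rule 11).
With Raxdor, Eldule, and Lioxan, Halven is earned (Rule 6).
Raxlun would need Raxsyl (Rule 1), but Raxsyl is never earned. Raxsyl would need Raxdor and Raxmor (Rule 8), but Raxmor is never earned. Rengor would need Raxmor, Raxird, and Arcxel (Rule 7), but Raxmor is never earned.

Halven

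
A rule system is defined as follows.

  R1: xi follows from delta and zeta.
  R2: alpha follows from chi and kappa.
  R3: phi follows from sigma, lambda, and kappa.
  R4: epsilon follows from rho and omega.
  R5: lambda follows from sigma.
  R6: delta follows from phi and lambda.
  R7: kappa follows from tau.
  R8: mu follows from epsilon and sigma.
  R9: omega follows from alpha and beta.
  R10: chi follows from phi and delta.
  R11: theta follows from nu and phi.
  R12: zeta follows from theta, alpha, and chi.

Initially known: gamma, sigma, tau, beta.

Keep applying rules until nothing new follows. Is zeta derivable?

No

zeta would need theta, alpha, and chi (R12), but theta is never established.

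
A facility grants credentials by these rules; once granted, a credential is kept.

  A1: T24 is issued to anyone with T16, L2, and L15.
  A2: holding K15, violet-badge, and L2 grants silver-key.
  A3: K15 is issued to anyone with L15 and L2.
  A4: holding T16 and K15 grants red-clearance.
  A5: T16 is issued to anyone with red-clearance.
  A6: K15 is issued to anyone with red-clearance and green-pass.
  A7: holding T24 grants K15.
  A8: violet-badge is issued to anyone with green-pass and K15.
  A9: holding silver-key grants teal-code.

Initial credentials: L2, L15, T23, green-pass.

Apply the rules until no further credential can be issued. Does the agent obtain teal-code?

Holding L15 and L2 grants K15 (A3).
Holding green-pass and K15 grants violet-badge (A8).
Holding K15, violet-badge, and L2 grants silver-key (A2).
Holding silver-key grants teal-code (A9).

Yes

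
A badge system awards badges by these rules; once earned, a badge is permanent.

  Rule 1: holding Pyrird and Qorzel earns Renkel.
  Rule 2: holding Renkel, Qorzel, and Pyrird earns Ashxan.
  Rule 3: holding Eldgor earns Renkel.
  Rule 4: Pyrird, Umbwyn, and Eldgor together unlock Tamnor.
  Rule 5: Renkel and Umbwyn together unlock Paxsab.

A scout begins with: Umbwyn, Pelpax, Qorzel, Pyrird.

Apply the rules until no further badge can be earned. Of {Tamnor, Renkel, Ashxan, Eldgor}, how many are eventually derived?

2

With Pyrird and Qorzel, Renkel is earned (Rule 1).
With Renkel, Qorzel, and Pyrird, Ashxan is earned (Rule 2).
Tamnor would need Pyrird, Umbwyn, and Eldgor (Rule 4), but Eldgor is never earned.
Renkel: reached.
Ashxan: reached.
No rule produces Eldgor, and it is not given.
Reached: Renkel and Ashxan — 2 of the 4.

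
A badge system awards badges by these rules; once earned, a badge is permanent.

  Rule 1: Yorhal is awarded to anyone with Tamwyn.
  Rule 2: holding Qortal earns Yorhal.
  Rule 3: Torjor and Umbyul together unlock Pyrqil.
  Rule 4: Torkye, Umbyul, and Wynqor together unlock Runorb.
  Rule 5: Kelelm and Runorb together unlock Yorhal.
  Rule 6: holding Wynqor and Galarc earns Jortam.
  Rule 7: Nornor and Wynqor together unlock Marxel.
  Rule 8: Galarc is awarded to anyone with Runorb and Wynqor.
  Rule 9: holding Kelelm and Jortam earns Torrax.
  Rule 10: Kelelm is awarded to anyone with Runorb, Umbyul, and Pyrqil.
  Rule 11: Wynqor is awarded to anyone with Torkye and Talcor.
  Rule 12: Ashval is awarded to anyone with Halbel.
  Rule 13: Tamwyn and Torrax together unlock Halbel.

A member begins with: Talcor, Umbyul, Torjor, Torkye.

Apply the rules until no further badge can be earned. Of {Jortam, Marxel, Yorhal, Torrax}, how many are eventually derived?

With Torkye and Talcor, Wynqor is earned (Rule 11).
With Torjor and Umbyul, Pyrqil is earned (Rule 3).
With Torkye, Umbyul, and Wynqor, Runorb is earned (Rule 4).
With Runorb and Wynqor, Galarc is earned (Rule 8).
With Runorb, Umbyul, and Pyrqil, Kelelm is earned (Rule 10).
With Wynqor and Galarc, Jortam is earned (Rule 6).
With Kelelm and Runorb, Yorhal is earned (Rule 5).
With Kelelm and Jortam, Torrax is earned (Rule 9).
Jortam: reached.
Marxel would need Nornor and Wynqor (Rule 7), but Nornor is never earned.
Yorhal: reached.
Torrax: reached.
Reached: Jortam, Yorhal, and Torrax — 3 of the 4.

3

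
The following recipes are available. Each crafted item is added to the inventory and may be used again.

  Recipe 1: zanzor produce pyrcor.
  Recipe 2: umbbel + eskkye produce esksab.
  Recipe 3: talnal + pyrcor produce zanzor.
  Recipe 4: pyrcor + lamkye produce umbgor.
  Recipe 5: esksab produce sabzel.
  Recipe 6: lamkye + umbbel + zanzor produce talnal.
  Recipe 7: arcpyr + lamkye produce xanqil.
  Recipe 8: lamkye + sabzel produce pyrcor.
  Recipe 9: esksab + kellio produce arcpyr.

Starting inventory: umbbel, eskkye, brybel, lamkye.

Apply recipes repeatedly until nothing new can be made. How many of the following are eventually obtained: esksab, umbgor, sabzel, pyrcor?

4

umbbel + eskkye → esksab (Recipe 2).
Using Recipe 5, esksab makes sabzel.
lamkye + sabzel → pyrcor (Recipe 8).
Using Recipe 4, pyrcor and lamkye make umbgor.
esksab: reached.
umbgor: reached.
sabzel: reached.
pyrcor: reached.
All 4 are reached.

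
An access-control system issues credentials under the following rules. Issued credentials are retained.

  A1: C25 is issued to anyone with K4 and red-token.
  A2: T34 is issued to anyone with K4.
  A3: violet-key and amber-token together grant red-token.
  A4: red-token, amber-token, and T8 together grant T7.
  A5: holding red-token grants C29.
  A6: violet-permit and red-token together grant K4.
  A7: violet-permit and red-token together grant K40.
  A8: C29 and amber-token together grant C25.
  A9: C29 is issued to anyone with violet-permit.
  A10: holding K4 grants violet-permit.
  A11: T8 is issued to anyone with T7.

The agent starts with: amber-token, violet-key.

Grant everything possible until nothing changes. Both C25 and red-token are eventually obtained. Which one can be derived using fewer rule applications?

red-token

red-token: Holding violet-key and amber-token grants red-token (A3). [1 rule application]
C25: Holding violet-key and amber-token grants red-token (A3). Holding red-token grants C29 (A5). Holding C29 and amber-token grants C25 (A8). [3 rule applications]
red-token needs fewer.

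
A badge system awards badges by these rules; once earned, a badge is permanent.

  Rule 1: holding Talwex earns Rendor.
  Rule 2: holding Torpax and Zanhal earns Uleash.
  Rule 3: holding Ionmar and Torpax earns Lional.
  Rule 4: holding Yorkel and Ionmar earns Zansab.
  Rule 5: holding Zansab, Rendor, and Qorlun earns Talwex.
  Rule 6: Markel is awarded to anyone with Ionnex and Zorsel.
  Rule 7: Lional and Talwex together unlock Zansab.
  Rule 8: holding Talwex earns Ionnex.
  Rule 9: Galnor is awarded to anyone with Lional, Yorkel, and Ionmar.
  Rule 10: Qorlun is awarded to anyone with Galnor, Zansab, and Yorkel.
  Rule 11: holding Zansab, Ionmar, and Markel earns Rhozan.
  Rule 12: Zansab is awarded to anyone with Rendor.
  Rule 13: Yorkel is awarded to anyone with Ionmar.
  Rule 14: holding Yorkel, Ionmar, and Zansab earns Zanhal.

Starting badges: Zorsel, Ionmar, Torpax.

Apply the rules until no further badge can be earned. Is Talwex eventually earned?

No

Talwex would need Zansab, Rendor, and Qorlun (Rule 5), but Rendor is never earned.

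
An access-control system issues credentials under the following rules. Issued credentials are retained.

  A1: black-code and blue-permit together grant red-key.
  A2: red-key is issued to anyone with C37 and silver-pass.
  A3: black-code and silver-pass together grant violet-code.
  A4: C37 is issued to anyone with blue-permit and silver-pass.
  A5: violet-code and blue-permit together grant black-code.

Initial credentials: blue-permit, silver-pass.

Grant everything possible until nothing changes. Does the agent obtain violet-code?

No

violet-code would need black-code and silver-pass (A3), but black-code is never granted.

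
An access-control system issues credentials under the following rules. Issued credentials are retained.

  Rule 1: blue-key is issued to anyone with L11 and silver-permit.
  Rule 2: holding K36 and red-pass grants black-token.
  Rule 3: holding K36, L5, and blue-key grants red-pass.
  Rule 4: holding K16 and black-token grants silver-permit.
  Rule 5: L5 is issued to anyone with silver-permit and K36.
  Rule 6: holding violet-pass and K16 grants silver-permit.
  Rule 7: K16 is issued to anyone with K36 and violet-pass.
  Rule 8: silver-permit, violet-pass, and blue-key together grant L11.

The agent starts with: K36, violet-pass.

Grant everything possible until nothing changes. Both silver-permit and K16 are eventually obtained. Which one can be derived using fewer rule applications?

K16

K16: Holding K36 and violet-pass grants K16 (Rule 7). [1 rule application]
silver-permit: Holding K36 and violet-pass grants K16 (Rule 7). Holding violet-pass and K16 grants silver-permit (Rule 6). [2 rule applications]
K16 needs fewer.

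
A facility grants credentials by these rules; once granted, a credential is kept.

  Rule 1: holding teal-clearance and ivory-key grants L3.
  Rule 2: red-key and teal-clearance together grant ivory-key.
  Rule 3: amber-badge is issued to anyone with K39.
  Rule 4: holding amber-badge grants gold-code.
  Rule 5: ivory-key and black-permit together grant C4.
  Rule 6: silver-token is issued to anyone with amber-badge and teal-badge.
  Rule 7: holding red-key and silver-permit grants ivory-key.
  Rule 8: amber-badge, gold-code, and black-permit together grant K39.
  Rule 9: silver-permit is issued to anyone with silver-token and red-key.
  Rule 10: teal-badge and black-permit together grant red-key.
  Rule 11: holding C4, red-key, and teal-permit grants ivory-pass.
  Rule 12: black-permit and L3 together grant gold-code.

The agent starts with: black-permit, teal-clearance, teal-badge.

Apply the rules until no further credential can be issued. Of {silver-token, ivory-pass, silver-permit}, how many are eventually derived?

0

silver-token would need amber-badge and teal-badge (Rule 6), but amber-badge is never granted.
ivory-pass would need C4, red-key, and teal-permit (Rule 11), but teal-permit is never granted.
silver-permit would need silver-token and red-key (Rule 9), but silver-token is never granted.
None of the 3 are reached.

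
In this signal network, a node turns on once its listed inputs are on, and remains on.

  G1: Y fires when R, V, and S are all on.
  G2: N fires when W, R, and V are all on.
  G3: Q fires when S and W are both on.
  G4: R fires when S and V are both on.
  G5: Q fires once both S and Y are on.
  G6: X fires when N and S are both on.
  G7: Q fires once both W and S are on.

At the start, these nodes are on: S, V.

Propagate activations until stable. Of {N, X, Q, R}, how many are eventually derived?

2

S and V are on, so R fires (G4).
R, V, and S are on, so Y fires (G1).
S and Y are on, so Q fires (G5).
N would need W, R, and V (G2), but W never turns on.
X would need N and S (G6), but N never turns on.
Q: reached.
R: reached.
Reached: Q and R — 2 of the 4.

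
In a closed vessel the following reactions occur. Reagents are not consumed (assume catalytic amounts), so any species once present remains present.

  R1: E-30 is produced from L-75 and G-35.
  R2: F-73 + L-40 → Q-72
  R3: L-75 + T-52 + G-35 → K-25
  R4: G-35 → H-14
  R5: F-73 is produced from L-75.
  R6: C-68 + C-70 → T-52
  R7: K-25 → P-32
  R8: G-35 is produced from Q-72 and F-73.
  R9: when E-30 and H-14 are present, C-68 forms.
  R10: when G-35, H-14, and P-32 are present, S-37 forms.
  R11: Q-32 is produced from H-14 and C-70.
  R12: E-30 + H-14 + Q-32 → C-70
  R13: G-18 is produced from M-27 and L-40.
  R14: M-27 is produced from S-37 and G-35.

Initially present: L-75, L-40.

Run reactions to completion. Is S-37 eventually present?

S-37 would need G-35, H-14, and P-32 (R10), but P-32 never forms.

No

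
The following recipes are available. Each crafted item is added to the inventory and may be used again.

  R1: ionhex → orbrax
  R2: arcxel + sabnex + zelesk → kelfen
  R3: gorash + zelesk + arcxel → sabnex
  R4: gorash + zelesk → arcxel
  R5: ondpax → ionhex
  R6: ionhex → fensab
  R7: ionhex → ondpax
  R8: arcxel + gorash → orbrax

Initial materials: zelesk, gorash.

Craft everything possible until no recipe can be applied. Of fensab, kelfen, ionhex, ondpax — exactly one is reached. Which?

kelfen

Using R4, gorash and zelesk make arcxel.
gorash + zelesk + arcxel → sabnex (R3).
arcxel + sabnex + zelesk → kelfen (R2).
ondpax would need ionhex (R7), but ionhex is never obtained. fensab would need ionhex (R6), but ionhex is never obtained. ionhex would need ondpax (R5), but ondpax is never obtained.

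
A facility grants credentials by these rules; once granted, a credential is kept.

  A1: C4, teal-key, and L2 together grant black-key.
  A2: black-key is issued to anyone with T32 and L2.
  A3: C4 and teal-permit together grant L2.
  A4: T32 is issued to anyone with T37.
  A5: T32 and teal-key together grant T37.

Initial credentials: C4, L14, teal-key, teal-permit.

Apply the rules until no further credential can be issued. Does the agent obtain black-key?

Yes

Holding C4 and teal-permit grants L2 (A3).
Holding C4, teal-key, and L2 grants black-key (A1).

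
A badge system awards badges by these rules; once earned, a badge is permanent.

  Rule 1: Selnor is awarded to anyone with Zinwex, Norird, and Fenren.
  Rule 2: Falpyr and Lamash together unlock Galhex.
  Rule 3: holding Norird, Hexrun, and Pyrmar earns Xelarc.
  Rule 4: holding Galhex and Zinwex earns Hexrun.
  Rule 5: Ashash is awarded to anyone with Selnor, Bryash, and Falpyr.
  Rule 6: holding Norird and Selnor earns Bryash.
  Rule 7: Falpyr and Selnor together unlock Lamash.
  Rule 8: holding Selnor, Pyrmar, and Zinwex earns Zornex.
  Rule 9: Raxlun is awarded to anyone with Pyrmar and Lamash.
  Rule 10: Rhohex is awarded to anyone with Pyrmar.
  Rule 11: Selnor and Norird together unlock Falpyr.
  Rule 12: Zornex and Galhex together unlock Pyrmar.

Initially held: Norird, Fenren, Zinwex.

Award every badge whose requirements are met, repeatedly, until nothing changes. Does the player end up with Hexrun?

Yes

With Zinwex, Norird, and Fenren, Selnor is earned (Rule 1).
With Selnor and Norird, Falpyr is earned (Rule 11).
With Falpyr and Selnor, Lamash is earned (Rule 7).
With Falpyr and Lamash, Galhex is earned (Rule 2).
With Galhex and Zinwex, Hexrun is earned (Rule 4).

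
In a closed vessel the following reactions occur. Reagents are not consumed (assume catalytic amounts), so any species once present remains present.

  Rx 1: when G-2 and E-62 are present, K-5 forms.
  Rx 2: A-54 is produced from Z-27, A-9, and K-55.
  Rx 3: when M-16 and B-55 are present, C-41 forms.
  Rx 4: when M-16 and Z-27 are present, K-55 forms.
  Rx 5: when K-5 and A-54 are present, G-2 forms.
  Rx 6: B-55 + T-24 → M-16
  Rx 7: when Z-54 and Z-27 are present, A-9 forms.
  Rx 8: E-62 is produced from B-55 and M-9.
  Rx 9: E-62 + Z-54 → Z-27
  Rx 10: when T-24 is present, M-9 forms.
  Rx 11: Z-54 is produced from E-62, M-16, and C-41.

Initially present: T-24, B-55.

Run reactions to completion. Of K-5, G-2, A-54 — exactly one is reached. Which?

A-54

B-55 and T-24 present → M-16 forms (Rx 6).
T-24 present → M-9 forms (Rx 10).
B-55 and M-9 present → E-62 forms (Rx 8).
M-16 and B-55 present → C-41 forms (Rx 3).
E-62, M-16, and C-41 present → Z-54 forms (Rx 11).
E-62 and Z-54 present → Z-27 forms (Rx 9).
Z-54 and Z-27 present → A-9 forms (Rx 7).
M-16 and Z-27 present → K-55 forms (Rx 4).
Z-27, A-9, and K-55 present → A-54 forms (Rx 2).
K-5 would need G-2 and E-62 (Rx 1), but G-2 never forms. G-2 would need K-5 and A-54 (Rx 5), but K-5 never forms.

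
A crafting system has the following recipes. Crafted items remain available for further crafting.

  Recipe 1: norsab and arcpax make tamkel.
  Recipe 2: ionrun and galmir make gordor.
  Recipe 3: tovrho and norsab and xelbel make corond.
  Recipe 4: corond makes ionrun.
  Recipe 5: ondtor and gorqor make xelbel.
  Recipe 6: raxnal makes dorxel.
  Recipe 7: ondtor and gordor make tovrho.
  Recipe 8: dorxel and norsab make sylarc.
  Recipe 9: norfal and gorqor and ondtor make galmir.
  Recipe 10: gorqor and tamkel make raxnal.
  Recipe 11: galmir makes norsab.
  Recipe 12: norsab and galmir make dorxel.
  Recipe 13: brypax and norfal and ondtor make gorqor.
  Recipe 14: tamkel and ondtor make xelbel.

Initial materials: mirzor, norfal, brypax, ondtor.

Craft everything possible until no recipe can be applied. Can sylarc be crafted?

Yes

Using Recipe 13, brypax, norfal, and ondtor make gorqor.
Using Recipe 9, norfal, gorqor, and ondtor make galmir.
galmir → norsab (Recipe 11).
norsab and galmir → dorxel (Recipe 12).
Using Recipe 8, dorxel and norsab make sylarc.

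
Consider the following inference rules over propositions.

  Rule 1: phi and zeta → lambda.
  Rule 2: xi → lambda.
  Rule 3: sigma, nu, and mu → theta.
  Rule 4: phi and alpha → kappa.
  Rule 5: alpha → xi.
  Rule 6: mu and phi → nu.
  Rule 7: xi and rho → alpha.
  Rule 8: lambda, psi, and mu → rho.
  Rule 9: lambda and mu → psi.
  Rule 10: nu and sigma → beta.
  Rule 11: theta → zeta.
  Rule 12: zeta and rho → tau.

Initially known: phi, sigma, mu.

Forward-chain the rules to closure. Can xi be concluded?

No

xi would need alpha (Rule 5), but alpha is never established.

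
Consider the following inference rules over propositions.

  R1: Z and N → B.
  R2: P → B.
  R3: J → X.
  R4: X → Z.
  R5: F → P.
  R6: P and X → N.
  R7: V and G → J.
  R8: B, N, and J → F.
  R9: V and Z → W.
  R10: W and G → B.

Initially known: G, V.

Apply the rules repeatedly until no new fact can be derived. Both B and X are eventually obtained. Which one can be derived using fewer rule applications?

X

X: From V and G, R7 gives J. From J, R3 gives X. [2 rule applications]
B: From V and G, R7 gives J. From J, R3 gives X. X holds, so Z follows (R4). From V and Z, R9 gives W. From W and G, R10 gives B. [5 rule applications]
X needs fewer.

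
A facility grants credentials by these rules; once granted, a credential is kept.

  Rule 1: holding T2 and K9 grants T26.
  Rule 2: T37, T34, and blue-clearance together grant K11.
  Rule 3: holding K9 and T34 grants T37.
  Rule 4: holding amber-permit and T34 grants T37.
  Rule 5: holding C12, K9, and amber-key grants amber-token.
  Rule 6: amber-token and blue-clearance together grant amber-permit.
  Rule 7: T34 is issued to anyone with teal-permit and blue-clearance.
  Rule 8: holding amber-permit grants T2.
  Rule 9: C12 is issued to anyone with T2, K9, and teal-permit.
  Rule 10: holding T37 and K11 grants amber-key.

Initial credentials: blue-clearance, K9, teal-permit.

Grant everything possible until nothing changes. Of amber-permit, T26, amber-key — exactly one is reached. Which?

amber-key

Holding teal-permit and blue-clearance grants T34 (Rule 7).
Holding K9 and T34 grants T37 (Rule 3).
Holding T37, T34, and blue-clearance grants K11 (Rule 2).
Holding T37 and K11 grants amber-key (Rule 10).
T26 would need T2 and K9 (Rule 1), but T2 is never granted. amber-permit would need amber-token and blue-clearance (Rule 6), but amber-token is never granted.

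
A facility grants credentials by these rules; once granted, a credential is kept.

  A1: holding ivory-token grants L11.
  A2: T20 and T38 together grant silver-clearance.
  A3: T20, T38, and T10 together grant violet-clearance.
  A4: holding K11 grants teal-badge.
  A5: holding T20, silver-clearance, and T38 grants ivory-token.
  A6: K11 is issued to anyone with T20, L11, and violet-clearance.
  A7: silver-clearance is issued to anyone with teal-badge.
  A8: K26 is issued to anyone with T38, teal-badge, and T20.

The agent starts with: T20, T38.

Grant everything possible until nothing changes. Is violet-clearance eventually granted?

No

violet-clearance would need T20, T38, and T10 (A3), but T10 is never granted.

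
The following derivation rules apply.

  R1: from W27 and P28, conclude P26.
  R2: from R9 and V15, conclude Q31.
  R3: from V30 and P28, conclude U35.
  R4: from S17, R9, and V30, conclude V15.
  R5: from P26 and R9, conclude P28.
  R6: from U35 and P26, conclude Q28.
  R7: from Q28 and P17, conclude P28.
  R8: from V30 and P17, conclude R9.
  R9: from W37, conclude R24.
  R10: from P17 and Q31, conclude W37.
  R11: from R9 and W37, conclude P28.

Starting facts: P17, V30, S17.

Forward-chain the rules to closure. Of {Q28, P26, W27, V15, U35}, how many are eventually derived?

2

V30 and P17 hold, so R9 follows (R8).
From S17, R9, and V30, R4 gives V15.
R9 and V15 hold, so Q31 follows (R2).
P17 and Q31 hold, so W37 follows (R10).
R9 and W37 hold, so P28 follows (R11).
V30 and P28 hold, so U35 follows (R3).
Q28 would need U35 and P26 (R6), but P26 is never established.
P26 would need W27 and P28 (R1), but W27 is never established.
No rule produces W27, and it is not given.
V15: reached.
U35: reached.
Reached: V15 and U35 — 2 of the 5.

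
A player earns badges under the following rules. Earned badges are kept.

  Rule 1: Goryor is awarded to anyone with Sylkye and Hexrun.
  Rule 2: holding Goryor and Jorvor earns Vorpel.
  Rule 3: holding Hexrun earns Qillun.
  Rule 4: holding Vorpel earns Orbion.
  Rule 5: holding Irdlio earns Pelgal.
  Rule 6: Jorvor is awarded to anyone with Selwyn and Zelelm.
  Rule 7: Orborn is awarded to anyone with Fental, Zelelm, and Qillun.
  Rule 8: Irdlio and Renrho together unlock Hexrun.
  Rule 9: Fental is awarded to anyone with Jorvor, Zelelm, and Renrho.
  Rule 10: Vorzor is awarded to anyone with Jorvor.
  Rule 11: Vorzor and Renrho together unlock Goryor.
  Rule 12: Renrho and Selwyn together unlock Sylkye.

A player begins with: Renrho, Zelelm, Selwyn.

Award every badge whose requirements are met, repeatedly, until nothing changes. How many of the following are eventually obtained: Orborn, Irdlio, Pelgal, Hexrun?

0

Orborn would need Fental, Zelelm, and Qillun (Rule 7), but Qillun is never earned.
No rule produces Irdlio, and it is not given.
Pelgal would need Irdlio (Rule 5), but Irdlio is never earned.
Hexrun would need Irdlio and Renrho (Rule 8), but Irdlio is never earned.
None of the 4 are reached.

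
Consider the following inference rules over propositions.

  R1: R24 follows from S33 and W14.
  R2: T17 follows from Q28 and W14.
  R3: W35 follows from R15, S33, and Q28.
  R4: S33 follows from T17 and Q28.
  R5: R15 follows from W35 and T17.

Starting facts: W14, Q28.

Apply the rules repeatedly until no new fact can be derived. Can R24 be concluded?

From Q28 and W14, R2 gives T17.
From T17 and Q28, R4 gives S33.
S33 and W14 hold, so R24 follows (R1).

Yes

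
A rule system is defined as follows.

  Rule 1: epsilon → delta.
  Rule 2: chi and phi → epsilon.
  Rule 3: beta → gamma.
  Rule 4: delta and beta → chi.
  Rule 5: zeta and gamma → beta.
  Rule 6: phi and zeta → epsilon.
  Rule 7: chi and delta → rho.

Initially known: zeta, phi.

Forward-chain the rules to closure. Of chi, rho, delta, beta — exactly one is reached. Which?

phi and zeta hold, so epsilon follows (Rule 6).
From epsilon, Rule 1 gives delta.
chi would need delta and beta (Rule 4), but beta is never established. beta would need zeta and gamma (Rule 5), but gamma is never established. rho would need chi and delta (Rule 7), but chi is never established.

delta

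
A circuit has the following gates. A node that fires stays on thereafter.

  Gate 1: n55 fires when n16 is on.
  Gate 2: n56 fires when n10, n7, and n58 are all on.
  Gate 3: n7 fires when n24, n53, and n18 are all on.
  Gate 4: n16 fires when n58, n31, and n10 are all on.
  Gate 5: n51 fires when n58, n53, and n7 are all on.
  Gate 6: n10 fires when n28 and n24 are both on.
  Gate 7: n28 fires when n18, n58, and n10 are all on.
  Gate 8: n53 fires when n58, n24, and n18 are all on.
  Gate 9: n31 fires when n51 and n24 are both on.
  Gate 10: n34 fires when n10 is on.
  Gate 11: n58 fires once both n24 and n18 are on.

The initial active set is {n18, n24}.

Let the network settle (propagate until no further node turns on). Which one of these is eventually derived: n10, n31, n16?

n31

n24 and n18 are on, so n58 fires (Gate 11).
n58, n24, and n18 are on, so n53 fires (Gate 8).
Gate 3: n24, n53, and n18 on → n7 on.
n58, n53, and n7 are on, so n51 fires (Gate 5).
Gate 9: n51 and n24 on → n31 on.
n16 would need n58, n31, and n10 (Gate 4), but n10 never turns on. n10 would need n28 and n24 (Gate 6), but n28 never turns on.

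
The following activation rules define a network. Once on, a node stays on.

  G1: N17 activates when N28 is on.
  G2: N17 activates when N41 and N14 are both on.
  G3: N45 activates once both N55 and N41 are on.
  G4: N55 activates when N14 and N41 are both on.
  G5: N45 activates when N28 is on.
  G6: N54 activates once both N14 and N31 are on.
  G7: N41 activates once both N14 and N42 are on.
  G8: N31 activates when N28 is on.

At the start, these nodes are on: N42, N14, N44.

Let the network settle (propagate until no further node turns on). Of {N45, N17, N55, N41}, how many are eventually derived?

4

G7: N14 and N42 on → N41 on.
G4: N14 and N41 on → N55 on.
N41 and N14 are on, so N17 activates (G2).
N55 and N41 are on, so N45 activates (G3).
N45: reached.
N17: reached.
N55: reached.
N41: reached.
All 4 are reached.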